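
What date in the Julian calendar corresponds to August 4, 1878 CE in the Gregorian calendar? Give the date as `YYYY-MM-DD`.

1878-07-23

At this point the Julian calendar is 12 days behind the Gregorian.
4 August 1878 Gregorian − 12 days → 23 July 1878 Julian.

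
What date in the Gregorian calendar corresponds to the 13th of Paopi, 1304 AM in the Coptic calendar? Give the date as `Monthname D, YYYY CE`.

Julian Day Number of the source date = 2300993.
Converting JDN 2300993 to the Gregorian calendar gives 21 October 1587 CE.

October 21, 1587 CE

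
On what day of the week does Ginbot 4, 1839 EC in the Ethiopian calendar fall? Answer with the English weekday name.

In the Gregorian calendar this is 11 May 1847 (JDN 2395793).
2395793 ≡ 1 (mod 7); counting from Monday = 0 gives Tuesday.

Tuesday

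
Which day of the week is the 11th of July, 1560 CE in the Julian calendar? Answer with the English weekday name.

This is JDN 2291040 (21 July 1560 Gregorian).
Since JDN mod 7 = 3 (0 = Monday), the day is Thursday.

Thursday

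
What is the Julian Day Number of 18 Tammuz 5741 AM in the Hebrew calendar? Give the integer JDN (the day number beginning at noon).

2444806

Equivalently 20 July 1981 (Gregorian).
JDN 2451545 is 1 January 2000 CE (Gregorian); the target day is −6739 days from there, so JDN = 2444806.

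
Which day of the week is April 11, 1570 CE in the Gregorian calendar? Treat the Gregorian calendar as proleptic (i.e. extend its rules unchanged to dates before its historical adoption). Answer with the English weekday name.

Saturday

JDN 2294591 mod 7 = 5, and JDN 0 was a Monday, so this is a Saturday.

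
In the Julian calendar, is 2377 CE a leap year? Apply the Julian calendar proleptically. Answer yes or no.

no

2377 mod 4 = 1, so it is a common year in the Julian calendar.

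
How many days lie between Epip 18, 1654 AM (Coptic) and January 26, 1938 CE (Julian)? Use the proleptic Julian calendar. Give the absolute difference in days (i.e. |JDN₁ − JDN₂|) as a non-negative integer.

167

First date → JDN 2429105; second date → JDN 2428938.
The interval is |2429105 − 2428938| = 167 days.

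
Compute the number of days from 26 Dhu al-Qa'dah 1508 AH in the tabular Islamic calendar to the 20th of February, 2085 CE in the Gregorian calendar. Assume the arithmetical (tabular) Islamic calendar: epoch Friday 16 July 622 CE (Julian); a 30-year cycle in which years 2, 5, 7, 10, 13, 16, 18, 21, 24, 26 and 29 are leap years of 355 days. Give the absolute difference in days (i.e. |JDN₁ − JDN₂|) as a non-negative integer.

149

JDN of the first date = 2482791.
JDN of the second date = 2482642.
|2482642 − 2482791| = 149.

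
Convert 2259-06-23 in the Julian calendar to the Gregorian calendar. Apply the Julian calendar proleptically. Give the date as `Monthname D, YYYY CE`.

July 8, 2259 CE

The Julian–Gregorian offset here is 15 days (Julian trailing).
23 June 2259 Julian + 15 days → 8 July 2259 Gregorian.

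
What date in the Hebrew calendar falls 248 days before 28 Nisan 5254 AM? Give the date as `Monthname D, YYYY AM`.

The starting date is JDN 2266835; 2266835 − 248 = 2266587.
JDN 2266587 corresponds to Av 16, 5253 AM.

Av 16, 5253 AM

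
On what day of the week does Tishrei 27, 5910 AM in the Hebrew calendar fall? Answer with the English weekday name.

Tuesday

Equivalently 28 October 2149 Gregorian, JDN 2506267.
Since JDN mod 7 = 1 (0 = Monday), the day is Tuesday.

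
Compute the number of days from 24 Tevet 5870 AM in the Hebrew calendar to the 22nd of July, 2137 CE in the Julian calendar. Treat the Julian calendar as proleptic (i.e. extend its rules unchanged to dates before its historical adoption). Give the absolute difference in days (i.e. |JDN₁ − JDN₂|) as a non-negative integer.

First date → JDN 2491737; second date → JDN 2501800.
The interval is |2491737 − 2501800| = 10063 days.

10063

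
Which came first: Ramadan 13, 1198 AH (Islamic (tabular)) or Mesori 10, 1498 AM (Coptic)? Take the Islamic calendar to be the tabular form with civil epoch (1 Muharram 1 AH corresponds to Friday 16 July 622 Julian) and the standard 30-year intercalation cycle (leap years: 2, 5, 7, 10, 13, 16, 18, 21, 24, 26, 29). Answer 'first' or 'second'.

second

First date → JDN 2372865; second date → JDN 2372148.
JDN 2372148 < JDN 2372865, so the second date is earlier.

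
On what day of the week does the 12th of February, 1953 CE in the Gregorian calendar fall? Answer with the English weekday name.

JDN 2434421 mod 7 = 3, and JDN 0 was a Monday, so this is a Thursday.

Thursday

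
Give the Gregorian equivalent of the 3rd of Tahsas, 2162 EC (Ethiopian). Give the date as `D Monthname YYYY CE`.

Julian Day Number of the source date = 2513618.
Converting JDN 2513618 to the Gregorian calendar gives 13 December 2169 CE.

13 December 2169 CE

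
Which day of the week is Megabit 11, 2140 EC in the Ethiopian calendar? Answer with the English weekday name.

Thursday

In the Gregorian calendar this is 21 March 2148 (JDN 2505681).
2505681 ≡ 3 (mod 7); counting from Monday = 0 gives Thursday.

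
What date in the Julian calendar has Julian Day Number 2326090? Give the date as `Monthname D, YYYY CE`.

JDN 2326090 is 7 July 1656 in the Gregorian calendar.
In the Julian calendar that day is June 27, 1656 CE.

June 27, 1656 CE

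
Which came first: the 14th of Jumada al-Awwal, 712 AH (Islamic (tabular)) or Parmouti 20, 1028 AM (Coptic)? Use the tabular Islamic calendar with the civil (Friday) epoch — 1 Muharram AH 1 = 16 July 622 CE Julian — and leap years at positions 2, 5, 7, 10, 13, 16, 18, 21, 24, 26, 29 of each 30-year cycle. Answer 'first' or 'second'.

second

Converting both to JDN: 2200526 vs 2200371; the smaller is the second.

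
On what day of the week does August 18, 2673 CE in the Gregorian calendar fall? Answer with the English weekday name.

2697583 ≡ 0 (mod 7); counting from Monday = 0 gives Monday.

Monday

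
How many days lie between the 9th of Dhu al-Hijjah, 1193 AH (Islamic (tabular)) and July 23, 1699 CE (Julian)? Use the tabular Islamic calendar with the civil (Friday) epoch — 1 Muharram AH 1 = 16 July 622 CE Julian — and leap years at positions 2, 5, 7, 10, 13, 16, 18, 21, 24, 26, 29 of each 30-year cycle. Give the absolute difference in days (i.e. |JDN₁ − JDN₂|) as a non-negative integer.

First date → JDN 2371178; second date → JDN 2341821.
The interval is |2371178 − 2341821| = 29357 days.

29357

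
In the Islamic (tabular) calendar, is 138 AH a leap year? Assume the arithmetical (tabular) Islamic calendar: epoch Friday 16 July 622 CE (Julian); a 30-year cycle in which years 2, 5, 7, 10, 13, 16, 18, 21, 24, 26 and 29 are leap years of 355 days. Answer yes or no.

Year 138 AH is year 18 of its 30-year cycle; leap positions are 2, 5, 7, 10, 13, 16, 18, 21, 24, 26, 29, so it is a leap year (355 days).

yes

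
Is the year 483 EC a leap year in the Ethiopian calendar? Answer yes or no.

yes

483 mod 4 = 3; in the Ethiopian calendar a year is leap when year mod 4 = 3, so it is a leap year.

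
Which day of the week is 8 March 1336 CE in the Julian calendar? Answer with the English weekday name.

Friday

Equivalently 16 March 1336 Gregorian, JDN 2209099.
JDN 2209099 mod 7 = 4, and JDN 0 was a Monday, so this is a Friday.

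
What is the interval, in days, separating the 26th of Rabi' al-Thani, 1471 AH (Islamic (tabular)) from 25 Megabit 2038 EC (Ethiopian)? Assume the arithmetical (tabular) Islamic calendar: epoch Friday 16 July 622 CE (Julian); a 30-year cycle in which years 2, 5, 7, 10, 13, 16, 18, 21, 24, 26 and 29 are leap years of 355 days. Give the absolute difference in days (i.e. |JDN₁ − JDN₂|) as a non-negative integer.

1034

JDN of the first date = 2469473.
JDN of the second date = 2468439.
|2468439 − 2469473| = 1034.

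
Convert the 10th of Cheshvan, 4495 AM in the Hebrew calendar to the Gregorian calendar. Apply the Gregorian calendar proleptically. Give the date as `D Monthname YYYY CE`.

Julian Day Number of the source date = 1989437.
Converting JDN 1989437 to the Gregorian calendar gives 17 October 734 CE.

17 October 734 CE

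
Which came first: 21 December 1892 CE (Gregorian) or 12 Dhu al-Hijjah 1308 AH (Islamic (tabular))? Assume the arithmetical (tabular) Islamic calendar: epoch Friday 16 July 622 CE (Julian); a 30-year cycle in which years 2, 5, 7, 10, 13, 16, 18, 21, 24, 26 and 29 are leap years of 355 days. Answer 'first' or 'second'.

second

First date → JDN 2412454; second date → JDN 2411933.
JDN 2411933 < JDN 2412454, so the second date is earlier.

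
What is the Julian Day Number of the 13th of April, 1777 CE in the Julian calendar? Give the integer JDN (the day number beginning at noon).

2370210

In the Gregorian calendar the same day is 24 April 1777.
JDN 2400001 is 17 November 1858 CE (Gregorian), MJD 0; the target day is −29791 days from there, so JDN = 2370210.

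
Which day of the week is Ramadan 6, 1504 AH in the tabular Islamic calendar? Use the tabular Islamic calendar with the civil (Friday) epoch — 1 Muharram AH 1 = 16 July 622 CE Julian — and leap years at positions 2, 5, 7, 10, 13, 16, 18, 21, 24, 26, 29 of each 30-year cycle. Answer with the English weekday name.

This is JDN 2481294 (13 June 2081 Gregorian).
2481294 ≡ 4 (mod 7); counting from Monday = 0 gives Friday.

Friday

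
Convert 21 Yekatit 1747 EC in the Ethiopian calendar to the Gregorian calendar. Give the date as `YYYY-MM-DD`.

Both dates share Julian Day Number 2362117; in the Gregorian calendar that is 26 February 1755 CE.

1755-02-26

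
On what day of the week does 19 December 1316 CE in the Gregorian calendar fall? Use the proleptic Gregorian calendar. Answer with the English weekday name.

Saturday

2202072 ≡ 5 (mod 7); counting from Monday = 0 gives Saturday.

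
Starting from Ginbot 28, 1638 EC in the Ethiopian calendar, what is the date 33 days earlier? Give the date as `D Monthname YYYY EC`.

25 Miyazya 1638 EC

The starting date is JDN 2322402; 2322402 − 33 = 2322369.
JDN 2322369 corresponds to 25 Miyazya 1638 EC.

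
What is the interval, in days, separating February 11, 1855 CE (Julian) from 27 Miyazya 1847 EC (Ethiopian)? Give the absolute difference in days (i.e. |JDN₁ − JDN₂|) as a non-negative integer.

70

JDN of the first date = 2398638.
JDN of the second date = 2398708.
|2398708 − 2398638| = 70.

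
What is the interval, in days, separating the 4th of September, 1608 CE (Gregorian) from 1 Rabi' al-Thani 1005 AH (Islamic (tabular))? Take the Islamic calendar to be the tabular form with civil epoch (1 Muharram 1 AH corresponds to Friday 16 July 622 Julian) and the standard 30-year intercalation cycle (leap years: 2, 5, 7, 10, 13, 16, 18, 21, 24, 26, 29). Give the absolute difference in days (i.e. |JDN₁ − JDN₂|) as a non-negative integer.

JDN of the first date = 2308617.
JDN of the second date = 2304313.
|2304313 − 2308617| = 4304.

4304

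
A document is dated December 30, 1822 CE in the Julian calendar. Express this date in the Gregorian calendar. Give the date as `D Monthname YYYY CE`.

The Julian–Gregorian offset here is 12 days (Julian trailing).
30 December 1822 Julian + 12 days → 11 January 1823 Gregorian.

11 January 1823 CE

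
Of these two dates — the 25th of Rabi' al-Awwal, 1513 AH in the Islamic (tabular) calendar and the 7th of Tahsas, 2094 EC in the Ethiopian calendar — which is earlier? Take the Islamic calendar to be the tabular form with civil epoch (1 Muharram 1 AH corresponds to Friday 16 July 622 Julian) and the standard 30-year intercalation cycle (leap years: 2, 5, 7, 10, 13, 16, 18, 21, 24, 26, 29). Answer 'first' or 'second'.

The two dates have Julian Day Numbers 2484325 and 2488785 respectively.
Since 2484325 < 2488785, the first date comes first.

first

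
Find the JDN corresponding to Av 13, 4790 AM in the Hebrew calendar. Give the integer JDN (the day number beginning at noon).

2097461

In the proleptic Gregorian calendar the same day is 21 July 1030.
JDN 2400001 is 17 November 1858 CE (Gregorian), MJD 0; the target day is −302540 days from there, so JDN = 2097461.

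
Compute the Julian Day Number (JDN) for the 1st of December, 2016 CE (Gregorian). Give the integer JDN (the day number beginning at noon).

2457724

JDN 2299161 is 15 October 1582 CE (Gregorian); the target day is +158563 days from there, so JDN = 2457724.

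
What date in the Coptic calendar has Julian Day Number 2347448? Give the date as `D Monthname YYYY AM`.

22 Koiak 1431 AM

The Gregorian equivalent of JDN 2347448 is 29 December 1714.
In the Coptic calendar that day is 22 Koiak 1431 AM.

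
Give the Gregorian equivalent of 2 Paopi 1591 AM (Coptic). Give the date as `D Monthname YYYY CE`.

Both dates share Julian Day Number 2405808; in the Gregorian calendar that is 11 October 1874 CE.

11 October 1874 CE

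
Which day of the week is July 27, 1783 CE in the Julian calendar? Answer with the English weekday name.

Thursday

Equivalently 7 August 1783 Gregorian, JDN 2372506.
Since JDN mod 7 = 3 (0 = Monday), the day is Thursday.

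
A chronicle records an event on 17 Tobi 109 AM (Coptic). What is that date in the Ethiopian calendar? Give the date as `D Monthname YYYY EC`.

17 Tir 385 EC

Julian Day Number of the source date = 1864613.
Converting JDN 1864613 to the Ethiopian calendar gives 17 Tir 385 EC.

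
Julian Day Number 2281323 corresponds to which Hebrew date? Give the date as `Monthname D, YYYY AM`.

Kislev 15, 5294 AM

The proleptic Gregorian equivalent of JDN 2281323 is 13 December 1533.
In the Hebrew calendar that day is Kislev 15, 5294 AM.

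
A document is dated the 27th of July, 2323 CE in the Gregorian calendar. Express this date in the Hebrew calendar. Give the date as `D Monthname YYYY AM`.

Julian Day Number of the source date = 2569725.
Converting JDN 2569725 to the Hebrew calendar gives 23 Tammuz 6083 AM.

23 Tammuz 6083 AM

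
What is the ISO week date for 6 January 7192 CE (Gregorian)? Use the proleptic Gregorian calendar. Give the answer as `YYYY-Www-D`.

The weekday is Monday (ISO weekday 1).
That Monday belongs to ISO week 2 of ISO year 7192.

7192-W02-1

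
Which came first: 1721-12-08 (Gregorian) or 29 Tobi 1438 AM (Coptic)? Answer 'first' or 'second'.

first

First date → JDN 2349984; second date → JDN 2350042.
JDN 2349984 < JDN 2350042, so the first date is earlier.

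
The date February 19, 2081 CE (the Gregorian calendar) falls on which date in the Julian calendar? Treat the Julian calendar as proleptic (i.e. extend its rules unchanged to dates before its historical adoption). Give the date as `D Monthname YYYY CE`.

6 February 2081 CE

At this point the Julian calendar is 13 days behind the Gregorian.
19 February 2081 Gregorian − 13 days → 6 February 2081 Julian.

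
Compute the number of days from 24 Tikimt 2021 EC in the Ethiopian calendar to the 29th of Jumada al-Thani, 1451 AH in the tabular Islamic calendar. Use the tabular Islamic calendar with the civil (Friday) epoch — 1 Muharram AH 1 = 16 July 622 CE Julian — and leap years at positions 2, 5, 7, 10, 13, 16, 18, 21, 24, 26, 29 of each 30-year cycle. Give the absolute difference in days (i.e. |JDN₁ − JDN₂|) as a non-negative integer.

JDN of the first date = 2462079.
JDN of the second date = 2462448.
|2462448 − 2462079| = 369.

369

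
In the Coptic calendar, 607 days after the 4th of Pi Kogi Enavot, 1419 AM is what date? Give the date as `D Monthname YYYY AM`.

Counting 607 days forward from JDN 2343317 reaches JDN 2343924, which is 30 Parmouti 1421 AM.

30 Parmouti 1421 AM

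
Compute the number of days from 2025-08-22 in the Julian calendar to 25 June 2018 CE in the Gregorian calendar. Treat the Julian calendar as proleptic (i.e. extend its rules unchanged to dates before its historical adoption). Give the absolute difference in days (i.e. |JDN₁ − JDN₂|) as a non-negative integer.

JDN of the first date = 2460923.
JDN of the second date = 2458295.
|2458295 − 2460923| = 2628.

2628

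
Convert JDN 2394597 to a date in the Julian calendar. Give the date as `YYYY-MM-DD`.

JDN 2394597 is 31 January 1844 in the Gregorian calendar.
In the Julian calendar that day is 1844-01-19.

1844-01-19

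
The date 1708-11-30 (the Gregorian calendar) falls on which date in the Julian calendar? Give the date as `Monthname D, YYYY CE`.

November 19, 1708 CE

At this point the Julian calendar is 11 days behind the Gregorian.
30 November 1708 Gregorian − 11 days → 19 November 1708 Julian.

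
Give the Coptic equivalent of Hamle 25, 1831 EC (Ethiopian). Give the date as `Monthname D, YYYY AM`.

Epip 25, 1555 AM

The source date corresponds to 31 July 1839 in the Gregorian calendar (JDN 2392952).
That day falls on 25 Epip 1555 AM in the Coptic calendar.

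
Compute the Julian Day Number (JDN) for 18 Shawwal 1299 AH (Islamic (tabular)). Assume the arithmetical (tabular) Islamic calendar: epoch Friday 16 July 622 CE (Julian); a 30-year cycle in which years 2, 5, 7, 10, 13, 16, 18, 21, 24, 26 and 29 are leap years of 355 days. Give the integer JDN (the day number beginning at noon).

In the Gregorian calendar the same day is 2 September 1882.
JDN 2451545 is 1 January 2000 CE (Gregorian); the target day is −42854 days from there, so JDN = 2408691.

2408691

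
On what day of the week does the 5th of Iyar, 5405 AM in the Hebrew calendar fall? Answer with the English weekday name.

Monday

This is JDN 2322005 (1 May 1645 Gregorian).
2322005 ≡ 0 (mod 7); counting from Monday = 0 gives Monday.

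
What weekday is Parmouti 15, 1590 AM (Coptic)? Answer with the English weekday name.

Equivalently 22 April 1874 Gregorian, JDN 2405636.
Since JDN mod 7 = 2 (0 = Monday), the day is Wednesday.

Wednesday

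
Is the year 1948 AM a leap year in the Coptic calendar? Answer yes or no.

1948 mod 4 = 0; in the Coptic calendar a year is leap when year mod 4 = 3, so it is a common year.

no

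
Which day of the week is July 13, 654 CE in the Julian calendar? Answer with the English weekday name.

Sunday

Equivalently 16 July 654 Gregorian, JDN 1960125.
1960125 ≡ 6 (mod 7); counting from Monday = 0 gives Sunday.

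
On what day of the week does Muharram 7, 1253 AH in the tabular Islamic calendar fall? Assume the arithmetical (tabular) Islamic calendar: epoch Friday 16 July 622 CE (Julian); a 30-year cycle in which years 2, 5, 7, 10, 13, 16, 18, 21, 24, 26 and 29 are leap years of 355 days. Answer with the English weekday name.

Thursday

Equivalently 13 April 1837 Gregorian, JDN 2392113.
2392113 ≡ 3 (mod 7); counting from Monday = 0 gives Thursday.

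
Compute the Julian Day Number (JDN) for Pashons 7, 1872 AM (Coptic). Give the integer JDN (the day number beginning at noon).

2508659

Equivalently 16 May 2156 (Gregorian).
JDN 2299161 is 15 October 1582 CE (Gregorian); the target day is +209498 days from there, so JDN = 2508659.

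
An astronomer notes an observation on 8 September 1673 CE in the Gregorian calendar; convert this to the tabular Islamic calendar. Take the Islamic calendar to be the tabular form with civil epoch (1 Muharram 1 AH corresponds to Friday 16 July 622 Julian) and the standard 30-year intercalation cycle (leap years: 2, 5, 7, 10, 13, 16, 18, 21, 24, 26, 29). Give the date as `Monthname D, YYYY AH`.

Both dates share Julian Day Number 2332362; in the tabular Islamic calendar that is 26 Jumada al-Awwal 1084 AH.

Jumada al-Awwal 26, 1084 AH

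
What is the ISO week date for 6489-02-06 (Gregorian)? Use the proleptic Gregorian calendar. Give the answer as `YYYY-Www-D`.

6489-W05-7

The weekday is Sunday (ISO weekday 7).
That Sunday belongs to ISO week 5 of ISO year 6489.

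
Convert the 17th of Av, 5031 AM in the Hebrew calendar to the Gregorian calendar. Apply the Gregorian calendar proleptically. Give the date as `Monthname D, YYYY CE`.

August 2, 1271 CE

Both dates share Julian Day Number 2185497; in the Gregorian calendar that is 2 August 1271 CE.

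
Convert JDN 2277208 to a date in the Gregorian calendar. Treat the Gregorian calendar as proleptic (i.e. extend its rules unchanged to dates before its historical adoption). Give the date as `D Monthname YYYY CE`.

JDN 2451545 is 1 Jan 2000; 2277208 is −174337 days from there.

7 September 1522 CE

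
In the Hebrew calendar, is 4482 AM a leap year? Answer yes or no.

Hebrew year 4482 is year 17 of its 19-year Metonic cycle; leap years are at positions 3, 6, 8, 11, 14, 17, 19, so it is a leap year (13 months).

yes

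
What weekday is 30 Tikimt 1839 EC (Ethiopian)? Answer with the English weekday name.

Sunday

In the Gregorian calendar this is 8 November 1846 (JDN 2395609).
2395609 ≡ 6 (mod 7); counting from Monday = 0 gives Sunday.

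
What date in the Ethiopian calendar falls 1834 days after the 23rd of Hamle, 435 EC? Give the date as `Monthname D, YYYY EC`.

Counting 1834 days forward from JDN 1883061 reaches JDN 1884895, which is Hamle 30, 440 EC.

Hamle 30, 440 EC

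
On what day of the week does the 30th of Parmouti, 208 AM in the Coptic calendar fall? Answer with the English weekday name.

This is JDN 1900876 (26 April 492 Gregorian).
Since JDN mod 7 = 5 (0 = Monday), the day is Saturday.

Saturday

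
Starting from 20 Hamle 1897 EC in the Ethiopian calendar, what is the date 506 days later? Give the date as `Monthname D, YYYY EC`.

Counting 506 days forward from JDN 2417054 reaches JDN 2417560, which is Tahsas 6, 1899 EC.

Tahsas 6, 1899 EC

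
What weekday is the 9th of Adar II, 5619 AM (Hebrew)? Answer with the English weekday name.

In the Gregorian calendar this is 15 March 1859 (JDN 2400119).
Since JDN mod 7 = 1 (0 = Monday), the day is Tuesday.

Tuesday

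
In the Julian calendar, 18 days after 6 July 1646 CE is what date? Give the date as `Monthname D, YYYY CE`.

July 24, 1646 CE

Counting 18 days forward from JDN 2322446 reaches JDN 2322464, which is July 24, 1646 CE.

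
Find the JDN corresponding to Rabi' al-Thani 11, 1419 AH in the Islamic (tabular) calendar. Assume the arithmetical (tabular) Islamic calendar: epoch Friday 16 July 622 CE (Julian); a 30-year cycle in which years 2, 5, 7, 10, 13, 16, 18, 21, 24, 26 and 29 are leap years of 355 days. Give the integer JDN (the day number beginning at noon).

2451031

Equivalently 5 August 1998 (Gregorian).
JDN 2299161 is 15 October 1582 CE (Gregorian); the target day is +151870 days from there, so JDN = 2451031.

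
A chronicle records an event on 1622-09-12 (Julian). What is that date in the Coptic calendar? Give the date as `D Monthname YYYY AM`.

Julian Day Number of the source date = 2313748.
Converting JDN 2313748 to the Coptic calendar gives 15 Thout 1339 AM.

15 Thout 1339 AM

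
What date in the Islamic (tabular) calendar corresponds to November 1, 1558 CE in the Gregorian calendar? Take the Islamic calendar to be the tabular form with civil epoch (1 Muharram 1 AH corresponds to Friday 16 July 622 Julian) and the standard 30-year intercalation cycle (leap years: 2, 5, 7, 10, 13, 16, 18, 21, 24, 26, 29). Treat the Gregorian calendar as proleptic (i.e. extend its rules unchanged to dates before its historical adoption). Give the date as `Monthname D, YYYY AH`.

Both dates share Julian Day Number 2290412; in the tabular Islamic calendar that is 9 Muharram 966 AH.

Muharram 9, 966 AH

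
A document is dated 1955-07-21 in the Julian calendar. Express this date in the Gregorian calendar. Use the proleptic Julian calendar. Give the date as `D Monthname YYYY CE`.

For dates in this range the Gregorian date is 13 days ahead of the Julian.
21 July 1955 Julian + 13 days → 3 August 1955 Gregorian.

3 August 1955 CE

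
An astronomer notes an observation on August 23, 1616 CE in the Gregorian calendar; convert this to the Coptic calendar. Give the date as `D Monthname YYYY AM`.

20 Mesori 1332 AM

Both dates share Julian Day Number 2311527; in the Coptic calendar that is 20 Mesori 1332 AM.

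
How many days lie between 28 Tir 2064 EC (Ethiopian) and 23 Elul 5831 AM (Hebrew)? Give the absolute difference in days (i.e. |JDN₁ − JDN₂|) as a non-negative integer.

142

JDN of the first date = 2477879.
JDN of the second date = 2477737.
|2477737 − 2477879| = 142.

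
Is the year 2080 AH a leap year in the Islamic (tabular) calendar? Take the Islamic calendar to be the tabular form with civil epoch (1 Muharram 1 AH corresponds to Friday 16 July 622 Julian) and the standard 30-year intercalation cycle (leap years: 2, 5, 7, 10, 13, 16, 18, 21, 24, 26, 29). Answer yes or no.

yes

Year 2080 AH is year 10 of its 30-year cycle; leap positions are 2, 5, 7, 10, 13, 16, 18, 21, 24, 26, 29, so it is a leap year (355 days).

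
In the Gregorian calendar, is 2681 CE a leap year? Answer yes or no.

2681 is not divisible by 4, so it is a common year.

no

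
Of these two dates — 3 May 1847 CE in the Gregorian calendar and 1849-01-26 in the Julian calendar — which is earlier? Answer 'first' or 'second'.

Converting both to JDN: 2395785 vs 2396431; the smaller is the first.

first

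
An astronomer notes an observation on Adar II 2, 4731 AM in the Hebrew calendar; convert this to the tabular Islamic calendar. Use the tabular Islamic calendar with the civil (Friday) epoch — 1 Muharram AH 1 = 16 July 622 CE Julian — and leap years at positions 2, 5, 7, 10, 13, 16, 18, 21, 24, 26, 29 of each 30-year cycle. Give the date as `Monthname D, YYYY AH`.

Both dates share Julian Day Number 2075776; in the tabular Islamic calendar that is 1 Jumada al-Awwal 360 AH.

Jumada al-Awwal 1, 360 AH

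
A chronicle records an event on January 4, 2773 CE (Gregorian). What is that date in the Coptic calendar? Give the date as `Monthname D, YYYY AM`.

Julian Day Number of the source date = 2733881.
Converting JDN 2733881 to the Coptic calendar gives 20 Koiak 2489 AM.

Koiak 20, 2489 AM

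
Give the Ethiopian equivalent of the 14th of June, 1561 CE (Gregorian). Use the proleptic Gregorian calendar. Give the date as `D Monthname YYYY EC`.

10 Sene 1553 EC

Both dates share Julian Day Number 2291368; in the Ethiopian calendar that is 10 Sene 1553 EC.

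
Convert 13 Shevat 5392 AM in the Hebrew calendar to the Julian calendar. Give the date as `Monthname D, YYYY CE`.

Both dates share Julian Day Number 2317171; in the Julian calendar that is 26 January 1632 CE.

January 26, 1632 CE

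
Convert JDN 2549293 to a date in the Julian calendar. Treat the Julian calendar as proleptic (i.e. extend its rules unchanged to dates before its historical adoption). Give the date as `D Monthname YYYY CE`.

The Gregorian equivalent of JDN 2549293 is 17 August 2267.
In the Julian calendar that day is 2 August 2267 CE.

2 August 2267 CE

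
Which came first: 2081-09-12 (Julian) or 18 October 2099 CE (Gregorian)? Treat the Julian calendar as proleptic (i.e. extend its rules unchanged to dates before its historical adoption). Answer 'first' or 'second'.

first

First date → JDN 2481398; second date → JDN 2487995.
JDN 2481398 < JDN 2487995, so the first date is earlier.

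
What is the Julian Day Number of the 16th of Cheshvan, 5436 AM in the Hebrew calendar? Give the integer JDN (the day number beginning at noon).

Equivalently 5 November 1675 (Gregorian).
JDN 2400001 is 17 November 1858 CE (Gregorian), MJD 0; the target day is −66851 days from there, so JDN = 2333150.

2333150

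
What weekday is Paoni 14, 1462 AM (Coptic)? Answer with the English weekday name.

Sunday

Equivalently 19 June 1746 Gregorian, JDN 2358943.
JDN 2358943 mod 7 = 6, and JDN 0 was a Monday, so this is a Sunday.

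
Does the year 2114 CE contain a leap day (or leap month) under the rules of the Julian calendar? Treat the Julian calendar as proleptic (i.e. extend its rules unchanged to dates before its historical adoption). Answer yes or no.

2114 mod 4 = 2, so it is a common year in the Julian calendar.

no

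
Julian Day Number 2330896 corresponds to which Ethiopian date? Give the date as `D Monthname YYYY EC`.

The Gregorian equivalent of JDN 2330896 is 3 September 1669.
In the Ethiopian calendar that day is 1 Pagume 1661 EC.

1 Pagume 1661 EC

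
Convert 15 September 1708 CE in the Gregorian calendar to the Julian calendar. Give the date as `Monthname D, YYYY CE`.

The Julian–Gregorian offset here is 11 days (Julian trailing).
15 September 1708 Gregorian − 11 days → 4 September 1708 Julian.

September 4, 1708 CE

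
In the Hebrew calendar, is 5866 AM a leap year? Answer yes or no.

Hebrew year 5866 is year 14 of its 19-year Metonic cycle; leap years are at positions 3, 6, 8, 11, 14, 17, 19, so it is a leap year (13 months).

yes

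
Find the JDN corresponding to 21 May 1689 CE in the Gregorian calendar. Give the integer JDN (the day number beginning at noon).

2338096

JDN 2451545 is 1 January 2000 CE (Gregorian); the target day is −113449 days from there, so JDN = 2338096.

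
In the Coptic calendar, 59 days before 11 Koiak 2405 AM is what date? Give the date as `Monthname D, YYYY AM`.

Paopi 12, 2405 AM

Counting 59 days back from JDN 2703191 reaches JDN 2703132, which is Paopi 12, 2405 AM.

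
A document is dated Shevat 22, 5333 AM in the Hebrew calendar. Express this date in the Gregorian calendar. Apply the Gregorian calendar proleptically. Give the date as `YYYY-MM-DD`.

Both dates share Julian Day Number 2295622; in the Gregorian calendar that is 5 February 1573 CE.

1573-02-05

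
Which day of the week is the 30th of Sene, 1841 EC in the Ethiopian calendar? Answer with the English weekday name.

Equivalently 6 July 1849 Gregorian, JDN 2396580.
Since JDN mod 7 = 4 (0 = Monday), the day is Friday.

Friday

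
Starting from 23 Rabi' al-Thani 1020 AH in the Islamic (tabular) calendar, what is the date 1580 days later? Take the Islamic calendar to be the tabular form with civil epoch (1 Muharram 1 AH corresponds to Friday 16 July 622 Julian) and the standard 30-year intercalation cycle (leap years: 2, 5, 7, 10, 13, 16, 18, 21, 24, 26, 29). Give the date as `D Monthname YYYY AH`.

9 Shawwal 1024 AH

The starting date is JDN 2309651; 2309651 + 1580 = 2311231.
JDN 2311231 corresponds to 9 Shawwal 1024 AH.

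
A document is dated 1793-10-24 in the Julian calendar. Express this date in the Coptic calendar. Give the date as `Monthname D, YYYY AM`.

Paopi 27, 1510 AM

Julian Day Number of the source date = 2376248.
Converting JDN 2376248 to the Coptic calendar gives 27 Paopi 1510 AM.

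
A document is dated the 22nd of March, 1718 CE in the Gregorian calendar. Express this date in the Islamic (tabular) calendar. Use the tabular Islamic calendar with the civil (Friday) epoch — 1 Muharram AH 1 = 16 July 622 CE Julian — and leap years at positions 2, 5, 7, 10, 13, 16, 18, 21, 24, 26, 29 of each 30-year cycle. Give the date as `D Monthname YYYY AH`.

Both dates share Julian Day Number 2348627; in the tabular Islamic calendar that is 19 Rabi' al-Thani 1130 AH.

19 Rabi' al-Thani 1130 AH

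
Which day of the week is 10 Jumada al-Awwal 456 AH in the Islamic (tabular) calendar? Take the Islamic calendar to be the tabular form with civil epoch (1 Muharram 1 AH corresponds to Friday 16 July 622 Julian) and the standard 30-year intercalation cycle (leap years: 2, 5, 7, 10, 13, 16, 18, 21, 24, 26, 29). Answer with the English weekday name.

Friday

In the proleptic Gregorian calendar this is 6 May 1064 (JDN 2109804).
Since JDN mod 7 = 4 (0 = Monday), the day is Friday.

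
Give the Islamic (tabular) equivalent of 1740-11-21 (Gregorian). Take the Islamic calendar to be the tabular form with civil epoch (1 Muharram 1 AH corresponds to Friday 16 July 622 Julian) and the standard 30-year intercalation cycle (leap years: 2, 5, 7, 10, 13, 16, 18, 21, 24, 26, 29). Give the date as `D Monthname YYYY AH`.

2 Ramadan 1153 AH

Both dates share Julian Day Number 2356907; in the tabular Islamic calendar that is 2 Ramadan 1153 AH.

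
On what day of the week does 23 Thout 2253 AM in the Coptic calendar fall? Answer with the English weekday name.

In the Gregorian calendar this is 7 October 2536 (JDN 2647595).
JDN 2647595 mod 7 = 6, and JDN 0 was a Monday, so this is a Sunday.

Sunday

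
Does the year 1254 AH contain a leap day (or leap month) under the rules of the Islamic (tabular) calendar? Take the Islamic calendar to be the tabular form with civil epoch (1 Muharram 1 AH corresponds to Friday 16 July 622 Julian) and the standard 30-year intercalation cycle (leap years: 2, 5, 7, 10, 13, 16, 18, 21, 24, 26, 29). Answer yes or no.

yes

Year 1254 AH is year 24 of its 30-year cycle; leap positions are 2, 5, 7, 10, 13, 16, 18, 21, 24, 26, 29, so it is a leap year (355 days).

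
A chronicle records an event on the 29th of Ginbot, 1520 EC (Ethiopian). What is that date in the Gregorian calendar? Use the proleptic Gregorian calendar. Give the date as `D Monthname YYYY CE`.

Both dates share Julian Day Number 2279304; in the Gregorian calendar that is 3 June 1528 CE.

3 June 1528 CE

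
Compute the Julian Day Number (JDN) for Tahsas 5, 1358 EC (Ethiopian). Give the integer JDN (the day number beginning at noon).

2219959

Equivalently 9 December 1365 (proleptic Gregorian).
JDN 2451545 is 1 January 2000 CE (Gregorian); the target day is −231586 days from there, so JDN = 2219959.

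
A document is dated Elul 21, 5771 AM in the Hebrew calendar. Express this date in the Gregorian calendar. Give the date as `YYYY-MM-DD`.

Julian Day Number of the source date = 2455825.
Converting JDN 2455825 to the Gregorian calendar gives 20 September 2011 CE.

2011-09-20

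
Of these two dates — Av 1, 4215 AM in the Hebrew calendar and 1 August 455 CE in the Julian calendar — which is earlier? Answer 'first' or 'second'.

First date → JDN 1887428; second date → JDN 1887459.
JDN 1887428 < JDN 1887459, so the first date is earlier.

first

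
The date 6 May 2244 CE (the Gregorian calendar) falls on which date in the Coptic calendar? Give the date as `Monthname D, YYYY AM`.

Both dates share Julian Day Number 2540790; in the Coptic calendar that is 26 Parmouti 1960 AM.

Parmouti 26, 1960 AM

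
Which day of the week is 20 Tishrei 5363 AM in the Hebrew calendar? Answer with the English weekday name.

In the Gregorian calendar this is 5 October 1602 (JDN 2306456).
Since JDN mod 7 = 5 (0 = Monday), the day is Saturday.

Saturday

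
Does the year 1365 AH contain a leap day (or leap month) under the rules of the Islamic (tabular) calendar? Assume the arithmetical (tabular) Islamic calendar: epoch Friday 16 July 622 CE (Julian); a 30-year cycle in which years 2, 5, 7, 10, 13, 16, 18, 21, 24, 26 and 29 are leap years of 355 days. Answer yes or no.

no

Year 1365 AH is year 15 of its 30-year cycle; leap positions are 2, 5, 7, 10, 13, 16, 18, 21, 24, 26, 29, so it is a common year (354 days).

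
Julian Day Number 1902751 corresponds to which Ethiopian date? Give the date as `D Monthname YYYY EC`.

The proleptic Gregorian equivalent of JDN 1902751 is 14 June 497.
In the Ethiopian calendar that day is 19 Sene 489 EC.

19 Sene 489 EC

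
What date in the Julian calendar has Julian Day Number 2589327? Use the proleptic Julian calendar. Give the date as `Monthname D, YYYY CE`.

March 11, 2377 CE

The Gregorian equivalent of JDN 2589327 is 27 March 2377.
In the Julian calendar that day is March 11, 2377 CE.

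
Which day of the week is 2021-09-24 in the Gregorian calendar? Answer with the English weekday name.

JDN 2459482 mod 7 = 4, and JDN 0 was a Monday, so this is a Friday.

Friday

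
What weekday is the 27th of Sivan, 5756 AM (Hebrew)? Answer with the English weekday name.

Equivalently 14 June 1996 Gregorian, JDN 2450249.
2450249 ≡ 4 (mod 7); counting from Monday = 0 gives Friday.

Friday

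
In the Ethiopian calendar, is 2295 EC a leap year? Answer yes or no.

2295 mod 4 = 3; in the Ethiopian calendar a year is leap when year mod 4 = 3, so it is a leap year.

yes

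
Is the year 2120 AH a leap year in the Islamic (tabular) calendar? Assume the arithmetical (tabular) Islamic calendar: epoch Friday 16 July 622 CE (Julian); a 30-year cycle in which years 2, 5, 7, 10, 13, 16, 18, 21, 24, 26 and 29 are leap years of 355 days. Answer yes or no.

Year 2120 AH is year 20 of its 30-year cycle; leap positions are 2, 5, 7, 10, 13, 16, 18, 21, 24, 26, 29, so it is a common year (354 days).

no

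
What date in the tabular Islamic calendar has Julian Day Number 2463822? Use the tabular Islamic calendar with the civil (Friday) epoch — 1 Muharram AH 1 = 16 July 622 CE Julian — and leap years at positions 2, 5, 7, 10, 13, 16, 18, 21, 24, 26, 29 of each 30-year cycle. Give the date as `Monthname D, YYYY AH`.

Jumada al-Awwal 16, 1455 AH

JDN 2463822 is 12 August 2033 in the Gregorian calendar.
In the tabular Islamic calendar that day is Jumada al-Awwal 16, 1455 AH.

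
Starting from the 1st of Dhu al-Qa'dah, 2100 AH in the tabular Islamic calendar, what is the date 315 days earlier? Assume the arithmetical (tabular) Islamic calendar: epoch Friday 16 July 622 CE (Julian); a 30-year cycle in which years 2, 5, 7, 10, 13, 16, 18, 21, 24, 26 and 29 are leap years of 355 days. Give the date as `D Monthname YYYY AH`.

The starting date is JDN 2692551; 2692551 − 315 = 2692236.
JDN 2692236 corresponds to 11 Dhu al-Hijjah 2099 AH.

11 Dhu al-Hijjah 2099 AH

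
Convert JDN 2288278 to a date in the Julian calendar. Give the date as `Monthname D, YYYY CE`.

December 18, 1552 CE

JDN 2288278 is 28 December 1552 in the proleptic Gregorian calendar.
In the Julian calendar that day is December 18, 1552 CE.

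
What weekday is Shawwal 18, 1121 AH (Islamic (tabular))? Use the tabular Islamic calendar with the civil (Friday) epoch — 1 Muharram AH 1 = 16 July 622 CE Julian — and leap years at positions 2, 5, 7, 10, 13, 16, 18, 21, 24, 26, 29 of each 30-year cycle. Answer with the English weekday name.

Saturday

Equivalently 21 December 1709 Gregorian, JDN 2345614.
2345614 ≡ 5 (mod 7); counting from Monday = 0 gives Saturday.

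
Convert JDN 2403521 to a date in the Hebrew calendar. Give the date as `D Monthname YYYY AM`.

JDN 2403521 is 7 July 1868 in the Gregorian calendar.
In the Hebrew calendar that day is 17 Tammuz 5628 AM.

17 Tammuz 5628 AM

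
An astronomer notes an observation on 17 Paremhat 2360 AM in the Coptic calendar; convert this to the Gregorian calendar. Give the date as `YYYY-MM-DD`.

2644-03-31

Julian Day Number of the source date = 2686851.
Converting JDN 2686851 to the Gregorian calendar gives 31 March 2644 CE.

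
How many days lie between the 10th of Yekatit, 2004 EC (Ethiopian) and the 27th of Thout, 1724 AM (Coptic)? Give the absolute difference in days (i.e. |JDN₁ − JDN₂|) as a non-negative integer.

1594

First date → JDN 2455976; second date → JDN 2454382.
The interval is |2455976 − 2454382| = 1594 days.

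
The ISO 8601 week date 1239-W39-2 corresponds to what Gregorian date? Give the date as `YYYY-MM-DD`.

ISO week 1 of 1239 is the week containing the first Thursday of 1239.
Week 39, day 2 (Tuesday) lands on 1239-09-27.

1239-09-27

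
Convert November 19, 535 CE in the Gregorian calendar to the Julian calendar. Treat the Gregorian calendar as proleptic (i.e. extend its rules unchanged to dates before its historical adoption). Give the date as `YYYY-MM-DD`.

The Julian–Gregorian offset here is 2 days (Julian trailing).
19 November 535 Gregorian − 2 days → 17 November 535 Julian.

0535-11-17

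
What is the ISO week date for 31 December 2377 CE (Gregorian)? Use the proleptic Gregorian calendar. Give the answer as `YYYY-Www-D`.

2377-W52-6

The weekday is Saturday (ISO weekday 6).
That Saturday belongs to ISO week 52 of ISO year 2377.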